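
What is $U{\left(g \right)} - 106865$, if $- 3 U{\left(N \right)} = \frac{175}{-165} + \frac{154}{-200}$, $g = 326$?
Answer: $- \frac{1057957459}{9900} \approx -1.0686 \cdot 10^{5}$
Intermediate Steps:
$U{\left(N \right)} = \frac{6041}{9900}$ ($U{\left(N \right)} = - \frac{\frac{175}{-165} + \frac{154}{-200}}{3} = - \frac{175 \left(- \frac{1}{165}\right) + 154 \left(- \frac{1}{200}\right)}{3} = - \frac{- \frac{35}{33} - \frac{77}{100}}{3} = \left(- \frac{1}{3}\right) \left(- \frac{6041}{3300}\right) = \frac{6041}{9900}$)
$U{\left(g \right)} - 106865 = \frac{6041}{9900} - 106865 = - \frac{1057957459}{9900}$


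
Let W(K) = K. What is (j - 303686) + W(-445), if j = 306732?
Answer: 2601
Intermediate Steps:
(j - 303686) + W(-445) = (306732 - 303686) - 445 = 3046 - 445 = 2601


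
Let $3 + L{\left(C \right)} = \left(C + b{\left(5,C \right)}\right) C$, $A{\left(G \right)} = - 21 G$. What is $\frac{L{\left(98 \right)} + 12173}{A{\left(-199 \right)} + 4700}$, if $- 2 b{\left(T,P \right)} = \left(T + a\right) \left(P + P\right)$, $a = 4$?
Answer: $- \frac{4974}{683} \approx -7.2826$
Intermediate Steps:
$b{\left(T,P \right)} = - P \left(4 + T\right)$ ($b{\left(T,P \right)} = - \frac{\left(T + 4\right) \left(P + P\right)}{2} = - \frac{\left(4 + T\right) 2 P}{2} = - \frac{2 P \left(4 + T\right)}{2} = - P \left(4 + T\right)$)
$L{\left(C \right)} = -3 - 8 C^{2}$ ($L{\left(C \right)} = -3 + \left(C - C \left(4 + 5\right)\right) C = -3 + \left(C - C 9\right) C = -3 + \left(C - 9 C\right) C = -3 + - 8 C C = -3 - 8 C^{2}$)
$\frac{L{\left(98 \right)} + 12173}{A{\left(-199 \right)} + 4700} = \frac{\left(-3 - 8 \cdot 98^{2}\right) + 12173}{\left(-21\right) \left(-199\right) + 4700} = \frac{\left(-3 - 76832\right) + 12173}{4179 + 4700} = \frac{\left(-3 - 76832\right) + 12173}{8879} = \left(-76835 + 12173\right) \frac{1}{8879} = \left(-64662\right) \frac{1}{8879} = - \frac{4974}{683}$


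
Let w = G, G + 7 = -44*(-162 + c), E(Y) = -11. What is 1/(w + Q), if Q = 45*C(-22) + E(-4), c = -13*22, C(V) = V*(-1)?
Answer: 1/20684 ≈ 4.8347e-5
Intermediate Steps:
C(V) = -V
c = -286
G = 19705 (G = -7 - 44*(-162 - 286) = -7 - 44*(-448) = -7 + 19712 = 19705)
Q = 979 (Q = 45*(-1*(-22)) - 11 = 45*22 - 11 = 990 - 11 = 979)
w = 19705
1/(w + Q) = 1/(19705 + 979) = 1/20684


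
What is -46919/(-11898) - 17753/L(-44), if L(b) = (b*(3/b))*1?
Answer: -70361479/11898 ≈ -5913.7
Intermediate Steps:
L(b) = 3 (L(b) = 3*1 = 3)
-46919/(-11898) - 17753/L(-44) = -46919/(-11898) - 17753/3 = -46919*(-1/11898) - 17753*1/3 = 46919/11898 - 17753/3 = -70361479/11898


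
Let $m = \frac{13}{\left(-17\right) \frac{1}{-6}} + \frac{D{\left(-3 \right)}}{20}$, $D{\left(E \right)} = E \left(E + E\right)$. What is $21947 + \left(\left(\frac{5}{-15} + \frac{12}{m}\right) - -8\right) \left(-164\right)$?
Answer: $\frac{18968899}{933} \approx 20331.0$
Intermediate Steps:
$D{\left(E \right)} = 2 E^{2}$ ($D{\left(E \right)} = E 2 E = 2 E^{2}$)
$m = \frac{933}{170}$ ($m = \frac{13}{\left(-17\right) \frac{1}{-6}} + \frac{2 \left(-3\right)^{2}}{20} = \frac{13}{\left(-17\right) \left(- \frac{1}{6}\right)} + 2 \cdot 9 \cdot \frac{1}{20} = \frac{13}{\frac{17}{6}} + 18 \cdot \frac{1}{20} = 13 \cdot \frac{6}{17} + \frac{9}{10} = \frac{78}{17} + \frac{9}{10} = \frac{933}{170} \approx 5.4882$)
$21947 + \left(\left(\frac{5}{-15} + \frac{12}{m}\right) - -8\right) \left(-164\right) = 21947 + \left(\left(\frac{5}{-15} + \frac{12}{\frac{933}{170}}\right) - -8\right) \left(-164\right) = 21947 + \left(\left(5 \left(- \frac{1}{15}\right) + 12 \cdot \frac{170}{933}\right) + 8\right) \left(-164\right) = 21947 + \left(\left(- \frac{1}{3} + \frac{680}{311}\right) + 8\right) \left(-164\right) = 21947 + \left(\frac{1729}{933} + 8\right) \left(-164\right) = 21947 + \frac{9193}{933} \left(-164\right) = 21947 - \frac{1507652}{933} = \frac{18968899}{933}$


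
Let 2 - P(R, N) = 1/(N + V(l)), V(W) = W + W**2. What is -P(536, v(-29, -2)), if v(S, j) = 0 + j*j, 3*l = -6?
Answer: -11/6 ≈ -1.8333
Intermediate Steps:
l = -2 (l = (1/3)*(-6) = -2)
v(S, j) = j**2 (v(S, j) = 0 + j**2 = j**2)
P(R, N) = 2 - 1/(2 + N) (P(R, N) = 2 - 1/(N - 2*(1 - 2)) = 2 - 1/(N - 2*(-1)) = 2 - 1/(N + 2) = 2 - 1/(2 + N))
-P(536, v(-29, -2)) = -(3 + 2*(-2)**2)/(2 + (-2)**2) = -(3 + 2*4)/(2 + 4) = -(3 + 8)/6 = -11/6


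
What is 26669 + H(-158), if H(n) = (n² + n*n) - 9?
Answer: 76588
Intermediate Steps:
H(n) = -9 + 2*n² (H(n) = (n² + n²) - 9 = 2*n² - 9 = -9 + 2*n²)
26669 + H(-158) = 26669 + (-9 + 2*(-158)²) = 26669 + (-9 + 2*24964) = 26669 + (-9 + 49928) = 26669 + 49919 = 76588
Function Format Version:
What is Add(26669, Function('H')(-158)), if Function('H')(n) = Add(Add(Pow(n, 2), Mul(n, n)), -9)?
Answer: 76588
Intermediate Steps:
Function('H')(n) = Add(-9, Mul(2, Pow(n, 2))) (Function('H')(n) = Add(Add(Pow(n, 2), Pow(n, 2)), -9) = Add(Mul(2, Pow(n, 2)), -9) = Add(-9, Mul(2, Pow(n, 2))))
Add(26669, Function('H')(-158)) = Add(26669, Add(-9, Mul(2, Pow(-158, 2)))) = Add(26669, Add(-9, Mul(2, 24964))) = Add(26669, Add(-9, 49928)) = Add(26669, 49919) = 76588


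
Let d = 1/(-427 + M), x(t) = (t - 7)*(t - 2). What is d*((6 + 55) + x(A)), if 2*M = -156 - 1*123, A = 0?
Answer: -150/1133 ≈ -0.13239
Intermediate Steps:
x(t) = (-7 + t)*(-2 + t)
M = -279/2 (M = (-156 - 1*123)/2 = (-156 - 123)/2 = (½)*(-279) = -279/2 ≈ -139.50)
d = -2/1133 (d = 1/(-427 - 279/2) = 1/(-1133/2) = -2/1133 ≈ -0.0017652)
d*((6 + 55) + x(A)) = -2*((6 + 55) + (14 + 0² - 9*0))/1133 = -2*(61 + (14 + 0 + 0))/1133 = -2*(61 + 14)/1133 = -2/1133*75 = -150/1133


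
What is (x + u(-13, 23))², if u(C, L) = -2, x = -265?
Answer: 71289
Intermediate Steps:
(x + u(-13, 23))² = (-265 - 2)² = (-267)² = 71289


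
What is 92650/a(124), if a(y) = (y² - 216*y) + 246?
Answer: -46325/5581 ≈ -8.3005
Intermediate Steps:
a(y) = 246 + y² - 216*y
92650/a(124) = 92650/(246 + 124² - 216*124) = 92650/(246 + 15376 - 26784) = 92650/(-11162) = 92650*(-1/11162) = -46325/5581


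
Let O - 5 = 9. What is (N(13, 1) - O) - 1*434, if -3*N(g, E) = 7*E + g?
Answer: -1364/3 ≈ -454.67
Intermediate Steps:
O = 14 (O = 5 + 9 = 14)
N(g, E) = -7*E/3 - g/3 (N(g, E) = -(7*E + g)/3 = -(g + 7*E)/3 = -7*E/3 - g/3)
(N(13, 1) - O) - 1*434 = ((-7/3*1 - ⅓*13) - 1*14) - 1*434 = ((-7/3 - 13/3) - 14) - 434 = (-20/3 - 14) - 434 = -62/3 - 434 = -1364/3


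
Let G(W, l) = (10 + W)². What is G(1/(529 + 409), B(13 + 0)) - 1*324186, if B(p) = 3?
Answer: -285145103823/879844 ≈ -3.2409e+5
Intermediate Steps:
G(1/(529 + 409), B(13 + 0)) - 1*324186 = (10 + 1/(529 + 409))² - 1*324186 = (10 + 1/938)² - 324186 = (9381/938)² - 324186 = 88003161/879844 - 324186 = -285145103823/879844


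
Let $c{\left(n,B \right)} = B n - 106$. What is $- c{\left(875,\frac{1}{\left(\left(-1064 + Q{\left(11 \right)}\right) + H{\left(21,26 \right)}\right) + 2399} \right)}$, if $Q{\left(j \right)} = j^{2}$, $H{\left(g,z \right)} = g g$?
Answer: $\frac{28601}{271} \approx 105.54$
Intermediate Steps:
$H{\left(g,z \right)} = g^{2}$
$c{\left(n,B \right)} = -106 + B n$
$- c{\left(875,\frac{1}{\left(\left(-1064 + Q{\left(11 \right)}\right) + H{\left(21,26 \right)}\right) + 2399} \right)} = - (-106 + \frac{1}{\left(\left(-1064 + 11^{2}\right) + 21^{2}\right) + 2399} \cdot 875) = - (-106 + \frac{1}{\left(\left(-1064 + 121\right) + 441\right) + 2399} \cdot 875) = - (-106 + \frac{1}{\left(-943 + 441\right) + 2399} \cdot 875) = - (-106 + \frac{1}{-502 + 2399} \cdot 875) = - (-106 + \frac{1}{1897} \cdot 875) = - (-106 + \frac{125}{271}) = \left(-1\right) \left(- \frac{28601}{271}\right) = \frac{28601}{271}$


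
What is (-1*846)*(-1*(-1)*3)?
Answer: -2538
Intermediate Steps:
(-1*846)*(-1*(-1)*3) = -846*3 = -2538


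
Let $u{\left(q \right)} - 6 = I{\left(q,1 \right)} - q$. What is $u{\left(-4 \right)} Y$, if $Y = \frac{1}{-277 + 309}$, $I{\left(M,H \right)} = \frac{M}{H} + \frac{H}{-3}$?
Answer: $\frac{17}{96} \approx 0.17708$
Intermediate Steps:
$I{\left(M,H \right)} = - \frac{H}{3} + \frac{M}{H}$ ($I{\left(M,H \right)} = \frac{M}{H} + H \left(- \frac{1}{3}\right) = \frac{M}{H} - \frac{H}{3} = - \frac{H}{3} + \frac{M}{H}$)
$u{\left(q \right)} = \frac{17}{3}$ ($u{\left(q \right)} = 6 - \left(\frac{1}{3} + q - \frac{q}{1}\right) = 6 - \left(\frac{1}{3} + q - q 1\right) = 6 + \left(\left(- \frac{1}{3} + q\right) - q\right) = 6 - \frac{1}{3} = \frac{17}{3}$)
$Y = \frac{1}{32} \approx 0.03125$
$u{\left(-4 \right)} Y = \frac{17}{3} \cdot \frac{1}{32} = \frac{17}{96}$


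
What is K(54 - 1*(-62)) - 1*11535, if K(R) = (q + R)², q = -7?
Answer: 346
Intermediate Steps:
K(R) = (-7 + R)²
K(54 - 1*(-62)) - 1*11535 = (-7 + (54 - 1*(-62)))² - 1*11535 = (-7 + (54 + 62))² - 11535 = (-7 + 116)² - 11535 = 109² - 11535 = 11881 - 11535 = 346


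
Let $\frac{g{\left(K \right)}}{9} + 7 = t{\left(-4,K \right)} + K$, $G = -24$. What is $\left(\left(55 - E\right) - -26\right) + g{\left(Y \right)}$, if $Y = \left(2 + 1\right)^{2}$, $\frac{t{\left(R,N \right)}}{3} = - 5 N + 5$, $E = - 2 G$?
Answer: $-1029$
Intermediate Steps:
$E = 48$ ($E = \left(-2\right) \left(-24\right) = 48$)
$t{\left(R,N \right)} = 15 - 15 N$ ($t{\left(R,N \right)} = 3 \left(- 5 N + 5\right) = 3 \left(5 - 5 N\right) = 15 - 15 N$)
$Y = 9$ ($Y = 3^{2} = 9$)
$g{\left(K \right)} = 72 - 126 K$ ($g{\left(K \right)} = -63 + 9 \left(\left(15 - 15 K\right) + K\right) = -63 + 9 \left(15 - 14 K\right) = -63 - \left(-135 + 126 K\right) = 72 - 126 K$)
$\left(\left(55 - E\right) - -26\right) + g{\left(Y \right)} = \left(\left(55 - 48\right) - -26\right) + \left(72 - 1134\right) = \left(\left(55 - 48\right) + 26\right) + \left(72 - 1134\right) = \left(7 + 26\right) - 1062 = 33 - 1062 = -1029$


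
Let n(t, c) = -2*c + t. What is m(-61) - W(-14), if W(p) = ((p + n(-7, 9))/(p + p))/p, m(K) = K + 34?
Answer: -10545/392 ≈ -26.901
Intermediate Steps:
m(K) = 34 + K
n(t, c) = t - 2*c
W(p) = (-25 + p)/(2*p²) (W(p) = ((p + (-7 - 2*9))/(p + p))/p = ((p + (-7 - 18))/((2*p)))/p = ((p - 25)*(1/(2*p)))/p = ((-25 + p)*(1/(2*p)))/p = ((-25 + p)/(2*p))/p = (-25 + p)/(2*p²))
m(-61) - W(-14) = (34 - 61) - (-25 - 14)/(2*(-14)²) = -27 - (-39)/(2*196) = -27 - 1*(-39/392) = -27 + 39/392 = -10545/392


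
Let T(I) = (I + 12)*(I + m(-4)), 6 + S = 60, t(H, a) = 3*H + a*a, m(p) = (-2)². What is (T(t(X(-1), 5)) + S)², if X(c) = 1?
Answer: 1779556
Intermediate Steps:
m(p) = 4
t(H, a) = a² + 3*H (t(H, a) = 3*H + a² = a² + 3*H)
S = 54 (S = -6 + 60 = 54)
T(I) = (4 + I)*(12 + I) (T(I) = (I + 12)*(I + 4) = (12 + I)*(4 + I) = (4 + I)*(12 + I))
(T(t(X(-1), 5)) + S)² = ((48 + (5² + 3*1)² + 16*(5² + 3*1)) + 54)² = ((48 + (25 + 3)² + 16*(25 + 3)) + 54)² = ((48 + 28² + 16*28) + 54)² = ((48 + 784 + 448) + 54)² = (1280 + 54)² = 1334² = 1779556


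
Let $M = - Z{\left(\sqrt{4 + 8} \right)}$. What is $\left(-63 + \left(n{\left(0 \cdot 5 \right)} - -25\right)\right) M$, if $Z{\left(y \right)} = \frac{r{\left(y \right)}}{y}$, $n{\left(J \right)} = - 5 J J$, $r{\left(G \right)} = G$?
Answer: $38$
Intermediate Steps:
$n{\left(J \right)} = - 5 J^{2}$
$Z{\left(y \right)} = 1$ ($Z{\left(y \right)} = \frac{y}{y} = 1$)
$M = -1$ ($M = \left(-1\right) 1 = -1$)
$\left(-63 + \left(n{\left(0 \cdot 5 \right)} - -25\right)\right) M = \left(-63 - \left(-25 + 5 \left(0 \cdot 5\right)^{2}\right)\right) \left(-1\right) = \left(-63 + \left(- 5 \cdot 0^{2} + 25\right)\right) \left(-1\right) = \left(-63 + \left(\left(-5\right) 0 + 25\right)\right) \left(-1\right) = \left(-63 + \left(0 + 25\right)\right) \left(-1\right) = \left(-63 + 25\right) \left(-1\right) = \left(-38\right) \left(-1\right) = 38$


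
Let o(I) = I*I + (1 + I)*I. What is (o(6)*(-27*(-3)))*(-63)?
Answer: -398034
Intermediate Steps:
o(I) = I² + I*(1 + I)
(o(6)*(-27*(-3)))*(-63) = ((6*(1 + 2*6))*(-27*(-3)))*(-63) = ((6*(1 + 12))*81)*(-63) = ((6*13)*81)*(-63) = (78*81)*(-63) = 6318*(-63) = -398034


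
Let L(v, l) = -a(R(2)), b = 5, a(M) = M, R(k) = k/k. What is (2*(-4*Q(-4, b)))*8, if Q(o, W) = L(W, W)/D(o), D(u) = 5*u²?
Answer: ⅘ ≈ 0.80000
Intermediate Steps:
R(k) = 1
L(v, l) = -1 (L(v, l) = -1*1 = -1)
Q(o, W) = -1/(5*o²)
(2*(-4*Q(-4, b)))*8 = (2*(-(-4)/(5*(-4)²)))*8 = (2*(-(-4)/(5*16)))*8 = (2*(-4*(-1/80)))*8 = (2*(1/20))*8 = (⅒)*8 = ⅘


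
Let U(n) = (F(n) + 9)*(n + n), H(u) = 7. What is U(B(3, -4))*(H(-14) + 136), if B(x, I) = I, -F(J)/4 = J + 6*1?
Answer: -1144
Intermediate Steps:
F(J) = -24 - 4*J (F(J) = -4*(J + 6*1) = -4*(J + 6) = -4*(6 + J) = -24 - 4*J)
U(n) = 2*n*(-15 - 4*n) (U(n) = ((-24 - 4*n) + 9)*(n + n) = (-15 - 4*n)*(2*n) = 2*n*(-15 - 4*n))
U(B(3, -4))*(H(-14) + 136) = (-2*(-4)*(15 + 4*(-4)))*(7 + 136) = -2*(-4)*(15 - 16)*143 = -2*(-4)*(-1)*143 = -8*143 = -1144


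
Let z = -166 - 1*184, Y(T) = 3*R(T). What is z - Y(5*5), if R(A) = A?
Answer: -425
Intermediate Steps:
Y(T) = 3*T
z = -350 (z = -166 - 184 = -350)
z - Y(5*5) = -350 - 3*5*5 = -350 - 3*25 = -350 - 1*75 = -350 - 75 = -425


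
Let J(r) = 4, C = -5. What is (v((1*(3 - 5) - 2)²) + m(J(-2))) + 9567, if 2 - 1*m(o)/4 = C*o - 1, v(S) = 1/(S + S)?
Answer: 309089/32 ≈ 9659.0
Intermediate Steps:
v(S) = 1/(2*S)
m(o) = 12 + 20*o (m(o) = 8 - 4*(-5*o - 1) = 8 - 4*(-1 - 5*o) = 8 + (4 + 20*o) = 12 + 20*o)
(v((1*(3 - 5) - 2)²) + m(J(-2))) + 9567 = (1/(2*((1*(3 - 5) - 2)²)) + (12 + 20*4)) + 9567 = (1/(2*((1*(-2) - 2)²)) + (12 + 80)) + 9567 = (1/(2*((-2 - 2)²)) + 92) + 9567 = (1/(2*((-4)²)) + 92) + 9567 = ((½)/16 + 92) + 9567 = ((½)*(1/16) + 92) + 9567 = (1/32 + 92) + 9567 = 2945/32 + 9567 = 309089/32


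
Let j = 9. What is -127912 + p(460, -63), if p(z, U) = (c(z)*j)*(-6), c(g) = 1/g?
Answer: -29419787/230 ≈ -1.2791e+5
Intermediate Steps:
p(z, U) = -54/z (p(z, U) = (9/z)*(-6) = -54/z)
-127912 + p(460, -63) = -127912 - 54/460 = -127912 - 54*1/460 = -127912 - 27/230 = -29419787/230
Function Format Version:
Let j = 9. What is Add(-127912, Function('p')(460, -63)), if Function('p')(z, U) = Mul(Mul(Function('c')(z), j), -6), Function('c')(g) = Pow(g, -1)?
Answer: Rational(-29419787, 230) ≈ -1.2791e+5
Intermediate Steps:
Function('p')(z, U) = Mul(-54, Pow(z, -1)) (Function('p')(z, U) = Mul(Mul(Pow(z, -1), 9), -6) = Mul(Mul(9, Pow(z, -1)), -6) = Mul(-54, Pow(z, -1)))
Add(-127912, Function('p')(460, -63)) = Add(-127912, Mul(-54, Pow(460, -1))) = Add(-127912, Mul(-54, Rational(1, 460))) = Add(-127912, Rational(-27, 230)) = Rational(-29419787, 230)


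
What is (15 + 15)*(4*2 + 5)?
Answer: 390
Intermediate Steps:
(15 + 15)*(4*2 + 5) = 30*(8 + 5) = 30*13 = 390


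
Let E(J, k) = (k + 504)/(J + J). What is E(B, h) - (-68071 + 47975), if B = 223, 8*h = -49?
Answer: 71706511/3568 ≈ 20097.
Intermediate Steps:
h = -49/8 (h = (⅛)*(-49) = -49/8 ≈ -6.1250)
E(J, k) = (504 + k)/(2*J) (E(J, k) = (504 + k)/((2*J)) = (504 + k)*(1/(2*J)) = (504 + k)/(2*J))
E(B, h) - (-68071 + 47975) = (½)*(504 - 49/8)/223 - (-68071 + 47975) = (½)*(1/223)*(3983/8) - 1*(-20096) = 3983/3568 + 20096 = 71706511/3568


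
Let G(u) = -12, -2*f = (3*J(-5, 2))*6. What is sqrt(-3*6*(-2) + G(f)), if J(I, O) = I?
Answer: 2*sqrt(6) ≈ 4.8990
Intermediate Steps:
f = 45 (f = -3*(-5)*6/2 = -(-15)*6/2 = -1/2*(-90) = 45)
sqrt(-3*6*(-2) + G(f)) = sqrt(-3*6*(-2) - 12) = sqrt(-18*(-2) - 12) = sqrt(36 - 12) = sqrt(24) = 2*sqrt(6)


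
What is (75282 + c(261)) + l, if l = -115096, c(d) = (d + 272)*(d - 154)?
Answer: 17217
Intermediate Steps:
c(d) = (-154 + d)*(272 + d) (c(d) = (272 + d)*(-154 + d) = (-154 + d)*(272 + d))
(75282 + c(261)) + l = (75282 + (-41888 + 261² + 118*261)) - 115096 = (75282 + (-41888 + 68121 + 30798)) - 115096 = (75282 + 57031) - 115096 = 132313 - 115096 = 17217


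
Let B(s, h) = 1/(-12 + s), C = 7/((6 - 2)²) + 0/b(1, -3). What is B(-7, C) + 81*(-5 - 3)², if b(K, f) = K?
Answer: 98495/19 ≈ 5183.9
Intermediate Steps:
C = 7/16 (C = 7/((6 - 2)²) + 0/1 = 7/(4²) + 0*1 = 7/16 + 0 = 7/16 ≈ 0.43750)
B(-7, C) + 81*(-5 - 3)² = 1/(-12 - 7) + 81*(-5 - 3)² = 1/(-19) + 81*(-8)² = -1/19 + 81*64 = -1/19 + 5184 = 98495/19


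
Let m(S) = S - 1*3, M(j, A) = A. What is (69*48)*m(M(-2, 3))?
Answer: 0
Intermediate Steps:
m(S) = -3 + S (m(S) = S - 3 = -3 + S)
(69*48)*m(M(-2, 3)) = (69*48)*(-3 + 3) = 3312*0 = 0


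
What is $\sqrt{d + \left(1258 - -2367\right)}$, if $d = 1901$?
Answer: $3 \sqrt{614} \approx 74.337$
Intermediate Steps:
$\sqrt{d + \left(1258 - -2367\right)} = \sqrt{1901 + \left(1258 - -2367\right)} = \sqrt{1901 + \left(1258 + 2367\right)} = \sqrt{1901 + 3625} = \sqrt{5526} = 3 \sqrt{614}$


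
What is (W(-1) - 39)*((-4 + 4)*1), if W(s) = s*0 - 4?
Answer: 0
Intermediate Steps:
W(s) = -4 (W(s) = 0 - 4 = -4)
(W(-1) - 39)*((-4 + 4)*1) = (-4 - 39)*((-4 + 4)*1) = -0 = -43*0 = 0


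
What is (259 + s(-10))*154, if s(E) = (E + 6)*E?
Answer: 46046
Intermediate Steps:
s(E) = E*(6 + E) (s(E) = (6 + E)*E = E*(6 + E))
(259 + s(-10))*154 = (259 - 10*(6 - 10))*154 = (259 - 10*(-4))*154 = (259 + 40)*154 = 299*154 = 46046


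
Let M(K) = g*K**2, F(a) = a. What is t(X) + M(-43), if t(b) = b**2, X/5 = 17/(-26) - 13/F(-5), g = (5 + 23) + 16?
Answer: 55060665/676 ≈ 81451.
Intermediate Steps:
g = 44 (g = 28 + 16 = 44)
M(K) = 44*K**2
X = 253/26 (X = 5*(17/(-26) - 13/(-5)) = 5*(17*(-1/26) - 13*(-1/5)) = 5*(-17/26 + 13/5) = 5*(253/130) = 253/26 ≈ 9.7308)
t(X) + M(-43) = (253/26)**2 + 44*(-43)**2 = 64009/676 + 44*1849 = 64009/676 + 81356 = 55060665/676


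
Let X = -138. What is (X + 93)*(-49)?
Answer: 2205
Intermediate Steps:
(X + 93)*(-49) = (-138 + 93)*(-49) = -45*(-49) = 2205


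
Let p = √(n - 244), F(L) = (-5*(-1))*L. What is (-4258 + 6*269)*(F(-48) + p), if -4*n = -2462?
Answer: 634560 - 1322*√1486 ≈ 5.8360e+5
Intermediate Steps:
F(L) = 5*L
n = 1231/2 (n = -¼*(-2462) = 1231/2 ≈ 615.50)
p = √1486/2 (p = √(1231/2 - 244) = √(743/2) = √1486/2 ≈ 19.274)
(-4258 + 6*269)*(F(-48) + p) = (-4258 + 6*269)*(5*(-48) + √1486/2) = (-4258 + 1614)*(-240 + √1486/2) = -2644*(-240 + √1486/2) = 634560 - 1322*√1486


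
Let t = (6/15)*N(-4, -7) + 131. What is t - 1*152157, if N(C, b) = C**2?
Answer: -760098/5 ≈ -1.5202e+5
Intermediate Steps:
t = 687/5 (t = (6/15)*(-4)**2 + 131 = (6*(1/15))*16 + 131 = (2/5)*16 + 131 = 32/5 + 131 = 687/5 ≈ 137.40)
t - 1*152157 = 687/5 - 1*152157 = 687/5 - 152157 = -760098/5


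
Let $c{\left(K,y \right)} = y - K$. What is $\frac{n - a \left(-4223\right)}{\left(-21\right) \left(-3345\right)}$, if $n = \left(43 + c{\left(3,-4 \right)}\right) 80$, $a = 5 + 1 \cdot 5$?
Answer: $\frac{9022}{14049} \approx 0.64218$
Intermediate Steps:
$a = 10$ ($a = 5 + 5 = 10$)
$n = 2880$ ($n = \left(43 - 7\right) 80 = 36 \cdot 80 = 2880$)
$\frac{n - a \left(-4223\right)}{\left(-21\right) \left(-3345\right)} = \frac{2880 - 10 \left(-4223\right)}{\left(-21\right) \left(-3345\right)} = \frac{2880 - -42230}{70245} = \left(2880 + 42230\right) \frac{1}{70245} = 45110 \cdot \frac{1}{70245} = \frac{9022}{14049}$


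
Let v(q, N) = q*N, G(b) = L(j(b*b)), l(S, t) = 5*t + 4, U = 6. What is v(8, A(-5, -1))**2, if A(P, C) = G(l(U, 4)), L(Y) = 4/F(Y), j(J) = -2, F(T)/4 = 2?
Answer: 16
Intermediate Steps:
F(T) = 8 (F(T) = 4*2 = 8)
l(S, t) = 4 + 5*t
L(Y) = 1/2 (L(Y) = 4/8 = 4*(1/8) = 1/2)
G(b) = 1/2
A(P, C) = 1/2
v(q, N) = N*q
v(8, A(-5, -1))**2 = ((1/2)*8)**2 = 4**2 = 16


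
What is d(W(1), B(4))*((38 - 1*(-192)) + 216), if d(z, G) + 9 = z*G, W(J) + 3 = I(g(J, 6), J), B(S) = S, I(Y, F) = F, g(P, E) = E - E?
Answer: -7582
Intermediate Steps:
g(P, E) = 0
W(J) = -3 + J
d(z, G) = -9 + G*z (d(z, G) = -9 + z*G = -9 + G*z)
d(W(1), B(4))*((38 - 1*(-192)) + 216) = (-9 + 4*(-3 + 1))*((38 - 1*(-192)) + 216) = (-9 + 4*(-2))*((38 + 192) + 216) = (-9 - 8)*(230 + 216) = -17*446 = -7582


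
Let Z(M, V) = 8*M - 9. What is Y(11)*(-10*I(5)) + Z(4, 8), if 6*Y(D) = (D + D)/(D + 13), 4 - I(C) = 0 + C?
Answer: 883/36 ≈ 24.528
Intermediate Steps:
I(C) = 4 - C (I(C) = 4 - (0 + C) = 4 - C)
Z(M, V) = -9 + 8*M
Y(D) = D/(3*(13 + D)) (Y(D) = ((D + D)/(D + 13))/6 = ((2*D)/(13 + D))/6 = (2*D/(13 + D))/6 = D/(3*(13 + D)))
Y(11)*(-10*I(5)) + Z(4, 8) = ((1/3)*11/(13 + 11))*(-10*(4 - 1*5)) + (-9 + 8*4) = ((1/3)*11/24)*(-10*(4 - 5)) + (-9 + 32) = ((1/3)*11*(1/24))*(-10*(-1)) + 23 = (11/72)*10 + 23 = 55/36 + 23 = 883/36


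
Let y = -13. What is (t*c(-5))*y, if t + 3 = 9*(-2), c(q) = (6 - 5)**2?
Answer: 273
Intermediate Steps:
c(q) = 1 (c(q) = 1**2 = 1)
t = -21 (t = -3 + 9*(-2) = -3 - 18 = -21)
(t*c(-5))*y = -21*1*(-13) = -21*(-13) = 273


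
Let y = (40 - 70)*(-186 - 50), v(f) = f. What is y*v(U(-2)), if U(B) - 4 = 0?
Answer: 28320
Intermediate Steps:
U(B) = 4 (U(B) = 4 + 0 = 4)
y = 7080 (y = -30*(-236) = 7080)
y*v(U(-2)) = 7080*4 = 28320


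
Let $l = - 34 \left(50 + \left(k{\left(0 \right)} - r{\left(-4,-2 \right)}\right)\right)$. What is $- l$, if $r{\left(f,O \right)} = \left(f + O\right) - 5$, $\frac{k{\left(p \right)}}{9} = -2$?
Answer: $1462$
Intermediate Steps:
$k{\left(p \right)} = -18$ ($k{\left(p \right)} = 9 \left(-2\right) = -18$)
$r{\left(f,O \right)} = -5 + O + f$ ($r{\left(f,O \right)} = \left(O + f\right) - 5 = -5 + O + f$)
$l = -1462$ ($l = - 34 \left(50 - 7\right) = \left(-34\right) 43 = -1462$)
$- l = \left(-1\right) \left(-1462\right) = 1462$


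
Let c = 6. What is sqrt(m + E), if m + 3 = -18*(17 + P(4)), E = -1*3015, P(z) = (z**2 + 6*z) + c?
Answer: 2*I*sqrt(1038) ≈ 64.436*I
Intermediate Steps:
P(z) = 6 + z**2 + 6*z (P(z) = (z**2 + 6*z) + 6 = 6 + z**2 + 6*z)
E = -3015
m = -1137 (m = -3 - 18*(17 + (6 + 4**2 + 6*4)) = -3 - 18*(17 + (6 + 16 + 24)) = -3 - 18*(17 + 46) = -3 - 18*63 = -3 - 1134 = -1137)
sqrt(m + E) = sqrt(-1137 - 3015) = sqrt(-4152) = 2*I*sqrt(1038)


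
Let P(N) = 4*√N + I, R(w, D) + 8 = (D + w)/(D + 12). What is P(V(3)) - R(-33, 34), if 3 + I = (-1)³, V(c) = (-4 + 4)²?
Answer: 183/46 ≈ 3.9783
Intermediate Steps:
V(c) = 0 (V(c) = 0² = 0)
I = -4 (I = -3 + (-1)³ = -3 - 1 = -4)
R(w, D) = -8 + (D + w)/(12 + D) (R(w, D) = -8 + (D + w)/(D + 12) = -8 + (D + w)/(12 + D))
P(N) = -4 + 4*√N (P(N) = 4*√N - 4 = -4 + 4*√N)
P(V(3)) - R(-33, 34) = (-4 + 4*√0) - (-96 - 33 - 7*34)/(12 + 34) = (-4 + 4*0) - (-96 - 33 - 238)/46 = (-4 + 0) - (-367)/46 = -4 - 1*(-367/46) = -4 + 367/46 = 183/46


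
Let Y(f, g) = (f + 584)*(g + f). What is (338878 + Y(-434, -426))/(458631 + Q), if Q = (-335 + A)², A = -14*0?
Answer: 104939/285428 ≈ 0.36765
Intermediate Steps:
A = 0
Y(f, g) = (584 + f)*(f + g)
Q = 112225 (Q = (-335 + 0)² = (-335)² = 112225)
(338878 + Y(-434, -426))/(458631 + Q) = (338878 + ((-434)² + 584*(-434) + 584*(-426) - 434*(-426)))/(458631 + 112225) = (338878 + (188356 - 253456 - 248784 + 184884))/570856 = (338878 - 129000)*(1/570856) = 209878*(1/570856) = 104939/285428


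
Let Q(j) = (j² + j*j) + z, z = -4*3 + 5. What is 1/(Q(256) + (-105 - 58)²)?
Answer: 1/157634 ≈ 6.3438e-6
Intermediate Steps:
z = -7 (z = -12 + 5 = -7)
Q(j) = -7 + 2*j² (Q(j) = (j² + j*j) - 7 = (j² + j²) - 7 = 2*j² - 7 = -7 + 2*j²)
1/(Q(256) + (-105 - 58)²) = 1/((-7 + 2*256²) + (-105 - 58)²) = 1/((-7 + 2*65536) + (-163)²) = 1/((-7 + 131072) + 26569) = 1/(131065 + 26569) = 1/157634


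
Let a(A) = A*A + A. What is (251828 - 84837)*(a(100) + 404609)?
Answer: 69252670619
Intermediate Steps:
a(A) = A + A**2 (a(A) = A**2 + A = A + A**2)
(251828 - 84837)*(a(100) + 404609) = (251828 - 84837)*(100*(1 + 100) + 404609) = 166991*(100*101 + 404609) = 166991*(10100 + 404609) = 166991*414709 = 69252670619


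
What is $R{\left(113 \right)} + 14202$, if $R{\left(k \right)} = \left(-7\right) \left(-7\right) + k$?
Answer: $14364$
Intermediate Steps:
$R{\left(k \right)} = 49 + k$
$R{\left(113 \right)} + 14202 = \left(49 + 113\right) + 14202 = 162 + 14202 = 14364$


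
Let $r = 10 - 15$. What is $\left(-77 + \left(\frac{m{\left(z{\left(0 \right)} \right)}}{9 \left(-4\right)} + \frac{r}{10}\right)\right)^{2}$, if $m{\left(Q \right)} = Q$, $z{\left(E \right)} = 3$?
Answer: $\frac{866761}{144} \approx 6019.2$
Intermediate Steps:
$r = -5$
$\left(-77 + \left(\frac{m{\left(z{\left(0 \right)} \right)}}{9 \left(-4\right)} + \frac{r}{10}\right)\right)^{2} = \left(-77 + \left(\frac{3}{9 \left(-4\right)} - \frac{5}{10}\right)\right)^{2} = \left(-77 + \left(\frac{3}{-36} - \frac{1}{2}\right)\right)^{2} = \left(-77 + \left(3 \left(- \frac{1}{36}\right) - \frac{1}{2}\right)\right)^{2} = \left(-77 - \frac{7}{12}\right)^{2} = \left(- \frac{931}{12}\right)^{2} = \frac{866761}{144}$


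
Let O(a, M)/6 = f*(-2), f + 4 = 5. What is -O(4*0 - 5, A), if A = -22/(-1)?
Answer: 12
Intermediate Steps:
f = 1 (f = -4 + 5 = 1)
A = 22 (A = -22*(-1) = 22)
O(a, M) = -12 (O(a, M) = 6*(1*(-2)) = 6*(-2) = -12)
-O(4*0 - 5, A) = -1*(-12) = 12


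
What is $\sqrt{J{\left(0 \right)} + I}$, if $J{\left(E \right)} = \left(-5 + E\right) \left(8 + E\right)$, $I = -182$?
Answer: $i \sqrt{222} \approx 14.9 i$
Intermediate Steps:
$\sqrt{J{\left(0 \right)} + I} = \sqrt{\left(-40 + 0^{2} + 3 \cdot 0\right) - 182} = \sqrt{\left(-40 + 0 + 0\right) - 182} = \sqrt{-40 - 182} = \sqrt{-222} = i \sqrt{222}$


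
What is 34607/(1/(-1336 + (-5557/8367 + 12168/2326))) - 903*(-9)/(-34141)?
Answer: -15307664923756544020/332219959761 ≈ -4.6077e+7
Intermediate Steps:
34607/(1/(-1336 + (-5557/8367 + 12168/2326))) - 903*(-9)/(-34141) = 34607/(1/(-1336 + (-5557*1/8367 + 12168*(1/2326)))) + 8127*(-1/34141) = 34607/(1/(-1336 + (-5557/8367 + 6084/1163))) - 8127/34141 = 34607/(1/(-1336 + 44442037/9730821)) - 8127/34141 = 34607/(1/(-12955934819/9730821)) - 8127/34141 = 34607/(-9730821/12955934819) - 8127/34141 = 34607*(-12955934819/9730821) - 8127/34141 = -448366036281133/9730821 - 8127/34141 = -15307664923756544020/332219959761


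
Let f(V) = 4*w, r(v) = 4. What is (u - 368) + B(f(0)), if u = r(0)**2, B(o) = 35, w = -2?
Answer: -317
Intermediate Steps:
f(V) = -8 (f(V) = 4*(-2) = -8)
u = 16 (u = 4**2 = 16)
(u - 368) + B(f(0)) = (16 - 368) + 35 = -352 + 35 = -317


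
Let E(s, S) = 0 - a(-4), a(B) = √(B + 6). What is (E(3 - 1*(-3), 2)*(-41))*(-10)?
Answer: -410*√2 ≈ -579.83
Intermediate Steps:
a(B) = √(6 + B)
E(s, S) = -√2 (E(s, S) = 0 - √(6 - 4) = 0 - √2 = -√2)
(E(3 - 1*(-3), 2)*(-41))*(-10) = (-√2*(-41))*(-10) = (41*√2)*(-10) = -410*√2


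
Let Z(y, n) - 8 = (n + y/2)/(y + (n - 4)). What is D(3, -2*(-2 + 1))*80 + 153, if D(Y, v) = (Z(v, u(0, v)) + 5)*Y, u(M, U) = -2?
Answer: 3333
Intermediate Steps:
Z(y, n) = 8 + (n + y/2)/(-4 + n + y) (Z(y, n) = 8 + (n + y/2)/(y + (n - 4)) = 8 + (n + y*(½))/(y + (-4 + n)) = 8 + (n + y/2)/(-4 + n + y))
D(Y, v) = Y*(5 + (-50 + 17*v/2)/(-6 + v)) (D(Y, v) = ((-32 + 9*(-2) + 17*v/2)/(-4 - 2 + v) + 5)*Y = ((-32 - 18 + 17*v/2)/(-6 + v) + 5)*Y = ((-50 + 17*v/2)/(-6 + v) + 5)*Y = (5 + (-50 + 17*v/2)/(-6 + v))*Y = Y*(5 + (-50 + 17*v/2)/(-6 + v)))
D(3, -2*(-2 + 1))*80 + 153 = ((½)*3*(-160 + 27*(-2*(-2 + 1)))/(-6 - 2*(-2 + 1)))*80 + 153 = ((½)*3*(-160 + 27*(-2*(-1)))/(-6 - 2*(-1)))*80 + 153 = ((½)*3*(-160 + 27*2)/(-6 + 2))*80 + 153 = ((½)*3*(-160 + 54)/(-4))*80 + 153 = ((½)*3*(-¼)*(-106))*80 + 153 = (159/4)*80 + 153 = 3180 + 153 = 3333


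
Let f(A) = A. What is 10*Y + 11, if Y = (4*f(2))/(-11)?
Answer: 41/11 ≈ 3.7273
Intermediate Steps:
Y = -8/11 (Y = (4*2)/(-11) = 8*(-1/11) = -8/11 ≈ -0.72727)
10*Y + 11 = 10*(-8/11) + 11 = -80/11 + 11 = 41/11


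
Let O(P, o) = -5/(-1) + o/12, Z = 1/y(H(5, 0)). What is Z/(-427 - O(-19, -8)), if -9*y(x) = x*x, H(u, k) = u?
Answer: 27/32350 ≈ 0.00083462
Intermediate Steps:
y(x) = -x**2/9 (y(x) = -x*x/9 = -x**2/9)
Z = -9/25 (Z = 1/(-1/9*5**2) = 1/(-1/9*25) = 1/(-25/9) = -9/25 ≈ -0.36000)
O(P, o) = 5 + o/12 (O(P, o) = -5*(-1) + o*(1/12) = 5 + o/12)
Z/(-427 - O(-19, -8)) = -9/(25*(-427 - (5 + (1/12)*(-8)))) = -9/(25*(-427 - (5 - 2/3))) = -9/(25*(-427 - 1*13/3)) = -9/(25*(-427 - 13/3)) = -9/(25*(-1294/3)) = -9/25*(-3/1294) = 27/32350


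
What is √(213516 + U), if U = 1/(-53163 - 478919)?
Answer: √60448782663117502/532082 ≈ 462.08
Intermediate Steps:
U = -1/532082 (U = 1/(-532082) = -1/532082 ≈ -1.8794e-6)
√(213516 + U) = √(213516 - 1/532082) = √(113608020311/532082) = √60448782663117502/532082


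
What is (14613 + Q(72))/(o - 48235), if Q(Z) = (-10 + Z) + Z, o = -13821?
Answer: -14747/62056 ≈ -0.23764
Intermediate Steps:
Q(Z) = -10 + 2*Z
(14613 + Q(72))/(o - 48235) = (14613 + (-10 + 2*72))/(-13821 - 48235) = (14613 + (-10 + 144))/(-62056) = (14613 + 134)*(-1/62056) = 14747*(-1/62056) = -14747/62056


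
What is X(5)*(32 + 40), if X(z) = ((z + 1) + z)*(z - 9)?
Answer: -3168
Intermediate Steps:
X(z) = (1 + 2*z)*(-9 + z) (X(z) = ((1 + z) + z)*(-9 + z) = (1 + 2*z)*(-9 + z))
X(5)*(32 + 40) = (-9 - 17*5 + 2*5²)*(32 + 40) = (-9 - 85 + 2*25)*72 = (-9 - 85 + 50)*72 = -44*72 = -3168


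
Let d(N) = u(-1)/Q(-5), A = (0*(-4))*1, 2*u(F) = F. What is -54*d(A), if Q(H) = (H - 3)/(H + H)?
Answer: 135/4 ≈ 33.750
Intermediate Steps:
u(F) = F/2
A = 0 (A = 0*1 = 0)
Q(H) = (-3 + H)/(2*H) (Q(H) = (-3 + H)/((2*H)) = (-3 + H)*(1/(2*H)) = (-3 + H)/(2*H))
d(N) = -5/8 (d(N) = ((1/2)*(-1))/(((1/2)*(-3 - 5)/(-5))) = -1/(2*((1/2)*(-1/5)*(-8))) = -1/(2*4/5) = -1/2*5/4 = -5/8)
-54*d(A) = -54*(-5/8) = 135/4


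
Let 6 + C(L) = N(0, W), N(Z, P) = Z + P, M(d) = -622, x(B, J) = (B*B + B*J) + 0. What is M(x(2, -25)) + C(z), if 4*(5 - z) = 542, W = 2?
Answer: -626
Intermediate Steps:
x(B, J) = B² + B*J (x(B, J) = (B² + B*J) + 0 = B² + B*J)
N(Z, P) = P + Z
z = -261/2 (z = 5 - ¼*542 = 5 - 271/2 = -261/2 ≈ -130.50)
C(L) = -4 (C(L) = -6 + (2 + 0) = -6 + 2 = -4)
M(x(2, -25)) + C(z) = -622 - 4 = -626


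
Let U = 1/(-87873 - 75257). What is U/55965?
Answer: -1/9129570450 ≈ -1.0953e-10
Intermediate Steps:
U = -1/163130 (U = 1/(-163130) = -1/163130 ≈ -6.1301e-6)
U/55965 = -1/163130/55965 = -1/163130*1/55965 = -1/9129570450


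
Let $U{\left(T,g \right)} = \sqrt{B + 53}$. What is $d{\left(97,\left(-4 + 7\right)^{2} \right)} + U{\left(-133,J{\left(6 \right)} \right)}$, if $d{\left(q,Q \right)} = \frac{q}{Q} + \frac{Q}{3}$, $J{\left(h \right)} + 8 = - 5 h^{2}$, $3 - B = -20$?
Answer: $\frac{124}{9} + 2 \sqrt{19} \approx 22.496$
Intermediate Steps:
$B = 23$ ($B = 3 - -20 = 3 + 20 = 23$)
$J{\left(h \right)} = -8 - 5 h^{2}$
$d{\left(q,Q \right)} = \frac{Q}{3} + \frac{q}{Q}$ ($d{\left(q,Q \right)} = \frac{q}{Q} + Q \frac{1}{3} = \frac{q}{Q} + \frac{Q}{3} = \frac{Q}{3} + \frac{q}{Q}$)
$U{\left(T,g \right)} = 2 \sqrt{19}$ ($U{\left(T,g \right)} = \sqrt{23 + 53} = \sqrt{76} = 2 \sqrt{19}$)
$d{\left(97,\left(-4 + 7\right)^{2} \right)} + U{\left(-133,J{\left(6 \right)} \right)} = \left(\frac{\left(-4 + 7\right)^{2}}{3} + \frac{97}{\left(-4 + 7\right)^{2}}\right) + 2 \sqrt{19} = \left(\frac{3^{2}}{3} + \frac{97}{3^{2}}\right) + 2 \sqrt{19} = \left(\frac{1}{3} \cdot 9 + \frac{97}{9}\right) + 2 \sqrt{19} = \left(3 + 97 \cdot \frac{1}{9}\right) + 2 \sqrt{19} = \left(3 + \frac{97}{9}\right) + 2 \sqrt{19} = \frac{124}{9} + 2 \sqrt{19}$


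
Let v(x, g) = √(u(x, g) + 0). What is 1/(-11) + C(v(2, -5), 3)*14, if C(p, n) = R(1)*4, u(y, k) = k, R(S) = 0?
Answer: -1/11 ≈ -0.090909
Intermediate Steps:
v(x, g) = √g (v(x, g) = √(g + 0) = √g)
C(p, n) = 0 (C(p, n) = 0*4 = 0)
1/(-11) + C(v(2, -5), 3)*14 = 1/(-11) + 0*14 = -1/11 + 0 = -1/11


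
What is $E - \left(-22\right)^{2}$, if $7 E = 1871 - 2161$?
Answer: $- \frac{3678}{7} \approx -525.43$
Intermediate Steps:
$E = - \frac{290}{7}$ ($E = \frac{1871 - 2161}{7} = \frac{1}{7} \left(-290\right) = - \frac{290}{7} \approx -41.429$)
$E - \left(-22\right)^{2} = - \frac{290}{7} - \left(-22\right)^{2} = - \frac{290}{7} - 484 = - \frac{3678}{7}$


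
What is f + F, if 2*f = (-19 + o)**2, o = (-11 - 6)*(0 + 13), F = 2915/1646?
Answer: 47407715/1646 ≈ 28802.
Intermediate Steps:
F = 2915/1646 (F = 2915*(1/1646) = 2915/1646 ≈ 1.7710)
o = -221 (o = -17*13 = -221)
f = 28800 (f = (-19 - 221)**2/2 = (1/2)*(-240)**2 = (1/2)*57600 = 28800)
f + F = 28800 + 2915/1646 = 47407715/1646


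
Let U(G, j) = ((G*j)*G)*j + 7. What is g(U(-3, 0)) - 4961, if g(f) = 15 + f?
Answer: -4939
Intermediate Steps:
U(G, j) = 7 + G²*j² (U(G, j) = (j*G²)*j + 7 = G²*j² + 7 = 7 + G²*j²)
g(U(-3, 0)) - 4961 = (15 + (7 + (-3)²*0²)) - 4961 = (15 + (7 + 9*0)) - 4961 = (15 + (7 + 0)) - 4961 = (15 + 7) - 4961 = 22 - 4961 = -4939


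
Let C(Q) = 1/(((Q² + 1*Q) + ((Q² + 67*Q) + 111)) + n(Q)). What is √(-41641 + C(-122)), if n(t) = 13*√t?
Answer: √((-898737702 - 541333*I*√122)/(21583 + 13*I*√122)) ≈ 0.e-9 - 204.06*I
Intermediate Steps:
C(Q) = 1/(111 + 2*Q² + 13*√Q + 68*Q) (C(Q) = 1/(((Q² + 1*Q) + ((Q² + 67*Q) + 111)) + 13*√Q) = 1/(((Q² + Q) + (111 + Q² + 67*Q)) + 13*√Q) = 1/(((Q + Q²) + (111 + Q² + 67*Q)) + 13*√Q) = 1/((111 + 2*Q² + 68*Q) + 13*√Q) = 1/(111 + 2*Q² + 13*√Q + 68*Q))
√(-41641 + C(-122)) = √(-41641 + 1/(111 + 2*(-122)² + 13*√(-122) + 68*(-122))) = √(-41641 + 1/(111 + 2*14884 + 13*(I*√122) - 8296)) = √(-41641 + 1/(111 + 29768 + 13*I*√122 - 8296)) = √(-41641 + 1/(21583 + 13*I*√122))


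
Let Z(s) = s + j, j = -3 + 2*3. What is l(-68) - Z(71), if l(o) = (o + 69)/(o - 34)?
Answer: -7549/102 ≈ -74.010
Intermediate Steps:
j = 3 (j = -3 + 6 = 3)
Z(s) = 3 + s (Z(s) = s + 3 = 3 + s)
l(o) = (69 + o)/(-34 + o)
l(-68) - Z(71) = (69 - 68)/(-34 - 68) - (3 + 71) = 1/(-102) - 1*74 = -1/102*1 - 74 = -1/102 - 74 = -7549/102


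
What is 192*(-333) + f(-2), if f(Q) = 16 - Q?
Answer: -63918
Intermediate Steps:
192*(-333) + f(-2) = 192*(-333) + (16 - 1*(-2)) = -63936 + (16 + 2) = -63936 + 18 = -63918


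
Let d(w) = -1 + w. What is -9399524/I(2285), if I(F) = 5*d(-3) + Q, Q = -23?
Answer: 9399524/43 ≈ 2.1859e+5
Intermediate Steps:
I(F) = -43 (I(F) = 5*(-1 - 3) - 23 = 5*(-4) - 23 = -20 - 23 = -43)
-9399524/I(2285) = -9399524/(-43) = -9399524*(-1/43) = 9399524/43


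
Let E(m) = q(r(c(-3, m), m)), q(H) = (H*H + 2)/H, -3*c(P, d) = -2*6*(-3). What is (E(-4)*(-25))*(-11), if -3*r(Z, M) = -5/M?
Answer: -17215/12 ≈ -1434.6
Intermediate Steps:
c(P, d) = -12 (c(P, d) = -(-2*6)*(-3)/3 = -(-4)*(-3) = -⅓*36 = -12)
r(Z, M) = 5/(3*M) (r(Z, M) = -(-5)/(3*M) = 5/(3*M))
q(H) = (2 + H²)/H (q(H) = (H² + 2)/H = (2 + H²)/H)
E(m) = 5/(3*m) + 6*m/5 (E(m) = 5/(3*m) + 2/((5/(3*m))) = 5/(3*m) + 2*(3*m/5) = 5/(3*m) + 6*m/5)
(E(-4)*(-25))*(-11) = (((1/15)*(25 + 18*(-4)²)/(-4))*(-25))*(-11) = (((1/15)*(-¼)*(25 + 18*16))*(-25))*(-11) = (((1/15)*(-¼)*(25 + 288))*(-25))*(-11) = (((1/15)*(-¼)*313)*(-25))*(-11) = -313/60*(-25)*(-11) = (1565/12)*(-11) = -17215/12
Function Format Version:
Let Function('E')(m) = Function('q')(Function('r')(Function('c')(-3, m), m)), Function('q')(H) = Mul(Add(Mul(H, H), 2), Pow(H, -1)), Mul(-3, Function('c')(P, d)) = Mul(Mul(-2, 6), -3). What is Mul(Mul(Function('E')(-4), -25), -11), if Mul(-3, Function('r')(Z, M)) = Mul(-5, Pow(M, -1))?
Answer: Rational(-17215, 12) ≈ -1434.6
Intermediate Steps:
Function('c')(P, d) = -12 (Function('c')(P, d) = Mul(Rational(-1, 3), Mul(Mul(-2, 6), -3)) = Mul(Rational(-1, 3), Mul(-12, -3)) = Mul(Rational(-1, 3), 36) = -12)
Function('r')(Z, M) = Mul(Rational(5, 3), Pow(M, -1)) (Function('r')(Z, M) = Mul(Rational(-1, 3), Mul(-5, Pow(M, -1))) = Mul(Rational(5, 3), Pow(M, -1)))
Function('q')(H) = Mul(Pow(H, -1), Add(2, Pow(H, 2))) (Function('q')(H) = Mul(Add(Pow(H, 2), 2), Pow(H, -1)) = Mul(Add(2, Pow(H, 2)), Pow(H, -1)) = Mul(Pow(H, -1), Add(2, Pow(H, 2))))
Function('E')(m) = Add(Mul(Rational(5, 3), Pow(m, -1)), Mul(Rational(6, 5), m)) (Function('E')(m) = Add(Mul(Rational(5, 3), Pow(m, -1)), Mul(2, Pow(Mul(Rational(5, 3), Pow(m, -1)), -1))) = Add(Mul(Rational(5, 3), Pow(m, -1)), Mul(2, Mul(Rational(3, 5), m))) = Add(Mul(Rational(5, 3), Pow(m, -1)), Mul(Rational(6, 5), m)))
Mul(Mul(Function('E')(-4), -25), -11) = Mul(Mul(Mul(Rational(1, 15), Pow(-4, -1), Add(25, Mul(18, Pow(-4, 2)))), -25), -11) = Mul(Mul(Mul(Rational(1, 15), Rational(-1, 4), Add(25, Mul(18, 16))), -25), -11) = Mul(Mul(Mul(Rational(1, 15), Rational(-1, 4), Add(25, 288)), -25), -11) = Mul(Mul(Mul(Rational(1, 15), Rational(-1, 4), 313), -25), -11) = Mul(Mul(Rational(-313, 60), -25), -11) = Mul(Rational(1565, 12), -11) = Rational(-17215, 12)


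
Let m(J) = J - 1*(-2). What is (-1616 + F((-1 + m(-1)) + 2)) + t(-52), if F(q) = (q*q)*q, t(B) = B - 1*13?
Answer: -1673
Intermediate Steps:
m(J) = 2 + J (m(J) = J + 2 = 2 + J)
t(B) = -13 + B (t(B) = B - 13 = -13 + B)
F(q) = q³ (F(q) = q²*q = q³)
(-1616 + F((-1 + m(-1)) + 2)) + t(-52) = (-1616 + ((-1 + (2 - 1)) + 2)³) + (-13 - 52) = (-1616 + ((-1 + 1) + 2)³) - 65 = (-1616 + (0 + 2)³) - 65 = (-1616 + 2³) - 65 = (-1616 + 8) - 65 = -1608 - 65 = -1673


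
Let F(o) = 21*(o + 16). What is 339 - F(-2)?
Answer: 45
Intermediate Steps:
F(o) = 336 + 21*o (F(o) = 21*(16 + o) = 336 + 21*o)
339 - F(-2) = 339 - (336 + 21*(-2)) = 339 - (336 - 42) = 339 - 1*294 = 339 - 294 = 45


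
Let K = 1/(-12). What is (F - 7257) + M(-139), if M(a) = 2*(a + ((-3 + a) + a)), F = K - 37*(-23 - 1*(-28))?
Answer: -99385/12 ≈ -8282.1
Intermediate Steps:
K = -1/12 ≈ -0.083333
F = -2221/12 (F = -1/12 - 37*(-23 - 1*(-28)) = -1/12 - 37*(-23 + 28) = -1/12 - 37*5 = -1/12 - 185 = -2221/12 ≈ -185.08)
M(a) = -6 + 6*a (M(a) = 2*(a + (-3 + 2*a)) = 2*(-3 + 3*a) = -6 + 6*a)
(F - 7257) + M(-139) = (-2221/12 - 7257) + (-6 + 6*(-139)) = -89305/12 + (-6 - 834) = -89305/12 - 840 = -99385/12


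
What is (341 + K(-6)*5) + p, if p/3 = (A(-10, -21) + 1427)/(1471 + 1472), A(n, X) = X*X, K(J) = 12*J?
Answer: -16771/981 ≈ -17.096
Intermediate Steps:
A(n, X) = X²
p = 1868/981 (p = 3*(((-21)² + 1427)/(1471 + 1472)) = 3*((441 + 1427)/2943) = 3*(1868*(1/2943)) = 3*(1868/2943) = 1868/981 ≈ 1.9042)
(341 + K(-6)*5) + p = (341 + (12*(-6))*5) + 1868/981 = (341 - 72*5) + 1868/981 = (341 - 360) + 1868/981 = -19 + 1868/981 = -16771/981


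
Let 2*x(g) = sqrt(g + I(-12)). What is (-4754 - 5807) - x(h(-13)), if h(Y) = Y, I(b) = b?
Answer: -10561 - 5*I/2 ≈ -10561.0 - 2.5*I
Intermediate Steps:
x(g) = sqrt(-12 + g)/2 (x(g) = sqrt(g - 12)/2 = sqrt(-12 + g)/2)
(-4754 - 5807) - x(h(-13)) = (-4754 - 5807) - sqrt(-12 - 13)/2 = -10561 - sqrt(-25)/2 = -10561 - 5*I/2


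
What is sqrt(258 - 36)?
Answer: sqrt(222) ≈ 14.900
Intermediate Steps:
sqrt(258 - 36) = sqrt(222)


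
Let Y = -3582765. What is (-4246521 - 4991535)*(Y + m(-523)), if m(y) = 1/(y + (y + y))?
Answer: 17310140880710672/523 ≈ 3.3098e+13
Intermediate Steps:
m(y) = 1/(3*y) (m(y) = 1/(y + 2*y) = 1/(3*y))
(-4246521 - 4991535)*(Y + m(-523)) = (-4246521 - 4991535)*(-3582765 + (⅓)/(-523)) = -9238056*(-3582765 + (⅓)*(-1/523)) = -9238056*(-3582765 - 1/1569) = -9238056*(-5621358286/1569) = 17310140880710672/523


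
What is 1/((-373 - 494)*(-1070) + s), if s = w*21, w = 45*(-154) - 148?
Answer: 1/779052 ≈ 1.2836e-6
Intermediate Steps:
w = -7078 (w = -6930 - 148 = -7078)
s = -148638 (s = -7078*21 = -148638)
1/((-373 - 494)*(-1070) + s) = 1/((-373 - 494)*(-1070) - 148638) = 1/(-867*(-1070) - 148638) = 1/(927690 - 148638) = 1/779052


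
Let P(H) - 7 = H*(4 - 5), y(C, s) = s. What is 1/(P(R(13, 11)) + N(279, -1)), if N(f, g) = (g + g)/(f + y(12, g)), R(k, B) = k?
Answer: -139/835 ≈ -0.16647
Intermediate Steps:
P(H) = 7 - H (P(H) = 7 + H*(4 - 5) = 7 + H*(-1) = 7 - H)
N(f, g) = 2*g/(f + g) (N(f, g) = (g + g)/(f + g) = (2*g)/(f + g) = 2*g/(f + g))
1/(P(R(13, 11)) + N(279, -1)) = 1/((7 - 1*13) + 2*(-1)/(279 - 1)) = 1/((7 - 13) + 2*(-1)/278) = 1/(-6 + 2*(-1)*(1/278)) = 1/(-6 - 1/139) = 1/(-835/139) = -139/835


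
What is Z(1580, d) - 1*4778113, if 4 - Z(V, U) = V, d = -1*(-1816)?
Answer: -4779689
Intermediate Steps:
d = 1816
Z(V, U) = 4 - V
Z(1580, d) - 1*4778113 = (4 - 1*1580) - 1*4778113 = (4 - 1580) - 4778113 = -1576 - 4778113 = -4779689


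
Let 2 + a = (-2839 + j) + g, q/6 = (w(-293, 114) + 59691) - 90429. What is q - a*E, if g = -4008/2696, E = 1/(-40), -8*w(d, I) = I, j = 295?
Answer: -2488100483/13480 ≈ -1.8458e+5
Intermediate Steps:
w(d, I) = -I/8
E = -1/40 ≈ -0.025000
g = -501/337 (g = -4008*1/2696 = -501/337 ≈ -1.4866)
q = -369027/2 (q = 6*((-⅛*114 + 59691) - 90429) = 6*((-57/4 + 59691) - 90429) = 6*(238707/4 - 90429) = 6*(-123009/4) = -369027/2 ≈ -1.8451e+5)
a = -858503/337 (a = -2 + ((-2839 + 295) - 501/337) = -2 + (-2544 - 501/337) = -2 - 857829/337 = -858503/337 ≈ -2547.5)
q - a*E = -369027/2 - (-858503)*(-1)/(337*40) = -369027/2 - 1*858503/13480 = -369027/2 - 858503/13480 = -2488100483/13480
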